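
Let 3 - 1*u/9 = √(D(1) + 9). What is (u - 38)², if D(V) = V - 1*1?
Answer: 1444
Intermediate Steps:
D(V) = -1 + V (D(V) = V - 1 = -1 + V)
u = 0 (u = 27 - 9*√((-1 + 1) + 9) = 27 - 9*√(0 + 9) = 27 - 9*√9 = 27 - 9*3 = 27 - 27 = 0)
(u - 38)² = (0 - 38)² = (-38)² = 1444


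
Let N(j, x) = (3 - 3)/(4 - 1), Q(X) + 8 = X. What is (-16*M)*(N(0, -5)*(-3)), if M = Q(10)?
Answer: 0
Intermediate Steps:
Q(X) = -8 + X
N(j, x) = 0 (N(j, x) = 0/3 = 0*(⅓) = 0)
M = 2 (M = -8 + 10 = 2)
(-16*M)*(N(0, -5)*(-3)) = (-16*2)*(0*(-3)) = -32*0 = 0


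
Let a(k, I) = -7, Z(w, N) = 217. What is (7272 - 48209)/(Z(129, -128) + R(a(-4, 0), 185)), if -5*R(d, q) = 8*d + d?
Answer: -204685/1148 ≈ -178.30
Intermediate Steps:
R(d, q) = -9*d/5 (R(d, q) = -(8*d + d)/5 = -9*d/5)
(7272 - 48209)/(Z(129, -128) + R(a(-4, 0), 185)) = (7272 - 48209)/(217 - 9/5*(-7)) = -40937/(217 + 63/5) = -40937/1148/5 = -40937*5/1148 = -204685/1148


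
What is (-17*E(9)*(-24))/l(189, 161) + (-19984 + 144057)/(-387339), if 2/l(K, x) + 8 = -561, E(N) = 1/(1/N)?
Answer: -404646979949/387339 ≈ -1.0447e+6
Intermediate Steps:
E(N) = N (E(N) = 1/(1/N) = N)
l(K, x) = -2/569 (l(K, x) = 2/(-8 - 561) = 2/(-569) = 2*(-1/569) = -2/569)
(-17*E(9)*(-24))/l(189, 161) + (-19984 + 144057)/(-387339) = (-17*9*(-24))/(-2/569) + (-19984 + 144057)/(-387339) = -153*(-24)*(-569/2) + 124073*(-1/387339) = 3672*(-569/2) - 124073/387339 = -1044684 - 124073/387339 = -404646979949/387339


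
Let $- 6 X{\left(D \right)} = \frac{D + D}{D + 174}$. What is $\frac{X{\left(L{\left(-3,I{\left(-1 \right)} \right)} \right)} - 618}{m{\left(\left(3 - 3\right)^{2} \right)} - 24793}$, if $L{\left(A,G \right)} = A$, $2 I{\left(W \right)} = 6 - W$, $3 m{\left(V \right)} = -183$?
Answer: $\frac{105677}{4250034} \approx 0.024865$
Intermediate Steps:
$m{\left(V \right)} = -61$ ($m{\left(V \right)} = \frac{1}{3} \left(-183\right) = -61$)
$I{\left(W \right)} = 3 - \frac{W}{2}$ ($I{\left(W \right)} = \frac{6 - W}{2} = 3 - \frac{W}{2}$)
$X{\left(D \right)} = - \frac{D}{3 \left(174 + D\right)}$ ($X{\left(D \right)} = - \frac{\left(D + D\right) \frac{1}{D + 174}}{6} = - \frac{2 D \frac{1}{174 + D}}{6} = - \frac{D}{3 \left(174 + D\right)}$)
$\frac{X{\left(L{\left(-3,I{\left(-1 \right)} \right)} \right)} - 618}{m{\left(\left(3 - 3\right)^{2} \right)} - 24793} = \frac{\left(-1\right) \left(-3\right) \frac{1}{522 + 3 \left(-3\right)} - 618}{-61 - 24793} = \frac{\left(-1\right) \left(-3\right) \frac{1}{522 - 9} - 618}{-24854} = \left(\left(-1\right) \left(-3\right) \frac{1}{513} - 618\right) \left(- \frac{1}{24854}\right) = \left(\frac{1}{171} - 618\right) \left(- \frac{1}{24854}\right) = \left(- \frac{105677}{171}\right) \left(- \frac{1}{24854}\right) = \frac{105677}{4250034}$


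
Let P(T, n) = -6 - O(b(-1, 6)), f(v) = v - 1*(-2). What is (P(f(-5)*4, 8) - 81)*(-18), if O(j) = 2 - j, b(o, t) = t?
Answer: 1494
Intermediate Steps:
f(v) = 2 + v (f(v) = v + 2 = 2 + v)
P(T, n) = -2 (P(T, n) = -6 - (2 - 1*6) = -6 - (2 - 6) = -6 - 1*(-4) = -6 + 4 = -2)
(P(f(-5)*4, 8) - 81)*(-18) = (-2 - 81)*(-18) = -83*(-18) = 1494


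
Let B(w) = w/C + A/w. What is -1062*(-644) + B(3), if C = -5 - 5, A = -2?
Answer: 20517811/30 ≈ 6.8393e+5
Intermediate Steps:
C = -10
B(w) = -2/w - w/10 (B(w) = w/(-10) - 2/w = w*(-1/10) - 2/w = -w/10 - 2/w = -2/w - w/10)
-1062*(-644) + B(3) = -1062*(-644) + (-2/3 - 1/10*3) = 683928 + (-2*1/3 - 3/10) = 683928 + (-2/3 - 3/10) = 683928 - 29/30 = 20517811/30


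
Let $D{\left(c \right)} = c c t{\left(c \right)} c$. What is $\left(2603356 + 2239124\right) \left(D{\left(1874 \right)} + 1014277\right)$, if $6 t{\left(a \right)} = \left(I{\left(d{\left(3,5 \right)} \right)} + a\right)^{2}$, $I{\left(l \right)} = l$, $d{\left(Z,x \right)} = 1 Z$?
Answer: $18713451257994531558640$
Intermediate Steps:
$d{\left(Z,x \right)} = Z$
$t{\left(a \right)} = \frac{\left(3 + a\right)^{2}}{6}$
$D{\left(c \right)} = \frac{c^{3} \left(3 + c\right)^{2}}{6}$ ($D{\left(c \right)} = c c \frac{\left(3 + c\right)^{2}}{6} c = c^{2} \frac{\left(3 + c\right)^{2}}{6} c = \frac{c^{2} \left(3 + c\right)^{2}}{6} c = \frac{c^{3} \left(3 + c\right)^{2}}{6}$)
$\left(2603356 + 2239124\right) \left(D{\left(1874 \right)} + 1014277\right) = \left(2603356 + 2239124\right) \left(\frac{1874^{3} \left(3 + 1874\right)^{2}}{6} + 1014277\right) = 4842480 \left(\frac{1}{6} \cdot 6581255624 \cdot 1877^{2} + 1014277\right) = 4842480 \left(\frac{1}{6} \cdot 6581255624 \cdot 3523129 + 1014277\right) = 4842480 \left(\frac{11593306272663748}{3} + 1014277\right) = 4842480 \cdot \frac{11593306275706579}{3} = 18713451257994531558640$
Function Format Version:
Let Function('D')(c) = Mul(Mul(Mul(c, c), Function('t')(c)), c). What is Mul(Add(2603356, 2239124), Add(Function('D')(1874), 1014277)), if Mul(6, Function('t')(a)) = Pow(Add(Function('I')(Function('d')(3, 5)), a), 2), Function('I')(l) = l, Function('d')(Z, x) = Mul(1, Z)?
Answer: 18713451257994531558640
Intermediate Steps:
Function('d')(Z, x) = Z
Function('t')(a) = Mul(Rational(1, 6), Pow(Add(3, a), 2))
Function('D')(c) = Mul(Rational(1, 6), Pow(c, 3), Pow(Add(3, c), 2)) (Function('D')(c) = Mul(Mul(Mul(c, c), Mul(Rational(1, 6), Pow(Add(3, c), 2))), c) = Mul(Mul(Pow(c, 2), Mul(Rational(1, 6), Pow(Add(3, c), 2))), c) = Mul(Mul(Rational(1, 6), Pow(c, 2), Pow(Add(3, c), 2)), c) = Mul(Rational(1, 6), Pow(c, 3), Pow(Add(3, c), 2)))
Mul(Add(2603356, 2239124), Add(Function('D')(1874), 1014277)) = Mul(Add(2603356, 2239124), Add(Mul(Rational(1, 6), Pow(1874, 3), Pow(Add(3, 1874), 2)), 1014277)) = Mul(4842480, Add(Mul(Rational(1, 6), 6581255624, Pow(1877, 2)), 1014277)) = Mul(4842480, Add(Mul(Rational(1, 6), 6581255624, 3523129), 1014277)) = Mul(4842480, Add(Rational(11593306272663748, 3), 1014277)) = Mul(4842480, Rational(11593306275706579, 3)) = 18713451257994531558640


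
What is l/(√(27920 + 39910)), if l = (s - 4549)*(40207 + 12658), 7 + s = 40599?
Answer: 2865283*√67830/102 ≈ 7.3161e+6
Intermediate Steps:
s = 40592 (s = -7 + 40599 = 40592)
l = 1905413195 (l = (40592 - 4549)*(40207 + 12658) = 36043*52865 = 1905413195)
l/(√(27920 + 39910)) = 1905413195/(√(27920 + 39910)) = 1905413195/(√67830) = 1905413195*(√67830/67830) = 2865283*√67830/102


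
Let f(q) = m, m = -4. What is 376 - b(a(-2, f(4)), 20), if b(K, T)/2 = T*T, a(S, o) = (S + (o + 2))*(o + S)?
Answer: -424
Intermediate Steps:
f(q) = -4
a(S, o) = (S + o)*(2 + S + o) (a(S, o) = (S + (2 + o))*(S + o) = (2 + S + o)*(S + o) = (S + o)*(2 + S + o))
b(K, T) = 2*T**2 (b(K, T) = 2*(T*T) = 2*T**2)
376 - b(a(-2, f(4)), 20) = 376 - 2*20**2 = 376 - 2*400 = 376 - 1*800 = 376 - 800 = -424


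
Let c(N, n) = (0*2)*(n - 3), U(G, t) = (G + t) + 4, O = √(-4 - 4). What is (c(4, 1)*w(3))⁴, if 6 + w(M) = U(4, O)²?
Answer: 0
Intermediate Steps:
O = 2*I*√2 (O = √(-8) = 2*I*√2 ≈ 2.8284*I)
U(G, t) = 4 + G + t
c(N, n) = 0 (c(N, n) = 0*(-3 + n) = 0)
w(M) = -6 + (8 + 2*I*√2)² (w(M) = -6 + (4 + 4 + 2*I*√2)² = -6 + (8 + 2*I*√2)²)
(c(4, 1)*w(3))⁴ = (0*(50 + 32*I*√2))⁴ = 0⁴ = 0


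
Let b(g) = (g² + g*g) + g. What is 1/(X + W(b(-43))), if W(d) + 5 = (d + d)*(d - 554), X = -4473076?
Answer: 1/18195229 ≈ 5.4959e-8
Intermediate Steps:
b(g) = g + 2*g² (b(g) = (g² + g²) + g = 2*g² + g = g + 2*g²)
W(d) = -5 + 2*d*(-554 + d) (W(d) = -5 + (d + d)*(d - 554) = -5 + (2*d)*(-554 + d) = -5 + 2*d*(-554 + d))
1/(X + W(b(-43))) = 1/(-4473076 + (-5 - (-47644)*(1 + 2*(-43)) + 2*(-43*(1 + 2*(-43)))²)) = 1/(-4473076 + (-5 - (-47644)*(1 - 86) + 2*(-43*(1 - 86))²)) = 1/(-4473076 + (-5 - (-47644)*(-85) + 2*(-43*(-85))²)) = 1/(-4473076 + (-5 - 1108*3655 + 2*3655²)) = 1/(-4473076 + (-5 - 4049740 + 2*13359025)) = 1/(-4473076 + (-5 - 4049740 + 26718050)) = 1/(-4473076 + 22668305) = 1/18195229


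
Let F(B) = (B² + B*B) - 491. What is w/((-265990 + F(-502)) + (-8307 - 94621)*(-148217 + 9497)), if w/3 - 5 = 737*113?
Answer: 249858/14278409687 ≈ 1.7499e-5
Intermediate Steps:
F(B) = -491 + 2*B² (F(B) = (B² + B²) - 491 = 2*B² - 491 = -491 + 2*B²)
w = 249858 (w = 15 + 3*(737*113) = 15 + 3*83281 = 15 + 249843 = 249858)
w/((-265990 + F(-502)) + (-8307 - 94621)*(-148217 + 9497)) = 249858/((-265990 + (-491 + 2*(-502)²)) + (-8307 - 94621)*(-148217 + 9497)) = 249858/((-265990 + (-491 + 2*252004)) - 102928*(-138720)) = 249858/((-265990 + (-491 + 504008)) + 14278172160) = 249858/((-265990 + 503517) + 14278172160) = 249858/(237527 + 14278172160) = 249858/14278409687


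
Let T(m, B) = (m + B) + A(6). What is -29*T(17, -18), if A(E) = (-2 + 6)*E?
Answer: -667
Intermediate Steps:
A(E) = 4*E
T(m, B) = 24 + B + m (T(m, B) = (m + B) + 4*6 = (B + m) + 24 = 24 + B + m)
-29*T(17, -18) = -29*(24 - 18 + 17) = -29*23 = -667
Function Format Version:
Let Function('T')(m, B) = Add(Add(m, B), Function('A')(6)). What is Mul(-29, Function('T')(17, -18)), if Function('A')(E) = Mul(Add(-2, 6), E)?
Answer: -667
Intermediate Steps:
Function('A')(E) = Mul(4, E)
Function('T')(m, B) = Add(24, B, m) (Function('T')(m, B) = Add(Add(m, B), Mul(4, 6)) = Add(Add(B, m), 24) = Add(24, B, m))
Mul(-29, Function('T')(17, -18)) = Mul(-29, Add(24, -18, 17)) = Mul(-29, 23) = -667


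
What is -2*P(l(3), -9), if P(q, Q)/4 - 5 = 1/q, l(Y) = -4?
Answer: -38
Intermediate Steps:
P(q, Q) = 20 + 4/q
-2*P(l(3), -9) = -2*(20 + 4/(-4)) = -2*(20 + 4*(-1/4)) = -2*(20 - 1) = -2*19 = -38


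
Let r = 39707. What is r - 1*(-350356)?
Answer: 390063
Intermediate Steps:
r - 1*(-350356) = 39707 - 1*(-350356) = 39707 + 350356 = 390063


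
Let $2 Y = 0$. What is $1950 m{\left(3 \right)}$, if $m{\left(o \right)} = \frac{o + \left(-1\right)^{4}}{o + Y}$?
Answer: $2600$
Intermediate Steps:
$Y = 0$ ($Y = \frac{1}{2} \cdot 0 = 0$)
$m{\left(o \right)} = \frac{1 + o}{o}$ ($m{\left(o \right)} = \frac{o + \left(-1\right)^{4}}{o + 0} = \frac{o + 1}{o} = \frac{1 + o}{o}$)
$1950 m{\left(3 \right)} = 1950 \frac{1 + 3}{3} = 1950 \cdot \frac{1}{3} \cdot 4 = 1950 \cdot \frac{4}{3} = 2600$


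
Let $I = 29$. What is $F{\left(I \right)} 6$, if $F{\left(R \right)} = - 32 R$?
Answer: $-5568$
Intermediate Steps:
$F{\left(I \right)} 6 = \left(-32\right) 29 \cdot 6 = \left(-928\right) 6 = -5568$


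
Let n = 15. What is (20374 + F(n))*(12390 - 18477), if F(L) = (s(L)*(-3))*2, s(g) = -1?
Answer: -124053060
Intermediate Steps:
F(L) = 6 (F(L) = -1*(-3)*2 = 3*2 = 6)
(20374 + F(n))*(12390 - 18477) = (20374 + 6)*(12390 - 18477) = 20380*(-6087) = -124053060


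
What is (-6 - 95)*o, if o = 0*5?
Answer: 0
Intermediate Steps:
o = 0
(-6 - 95)*o = (-6 - 95)*0 = -101*0 = 0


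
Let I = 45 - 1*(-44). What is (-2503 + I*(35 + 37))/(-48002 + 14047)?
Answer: -781/6791 ≈ -0.11501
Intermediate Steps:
I = 89 (I = 45 + 44 = 89)
(-2503 + I*(35 + 37))/(-48002 + 14047) = (-2503 + 89*(35 + 37))/(-48002 + 14047) = (-2503 + 89*72)/(-33955) = (-2503 + 6408)*(-1/33955) = 3905*(-1/33955) = -781/6791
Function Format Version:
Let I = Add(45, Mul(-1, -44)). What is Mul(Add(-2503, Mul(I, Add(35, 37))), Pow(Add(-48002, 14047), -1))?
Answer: Rational(-781, 6791) ≈ -0.11501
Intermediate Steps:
I = 89 (I = Add(45, 44) = 89)
Mul(Add(-2503, Mul(I, Add(35, 37))), Pow(Add(-48002, 14047), -1)) = Mul(Add(-2503, Mul(89, Add(35, 37))), Pow(Add(-48002, 14047), -1)) = Mul(Add(-2503, Mul(89, 72)), Pow(-33955, -1)) = Mul(Add(-2503, 6408), Rational(-1, 33955)) = Mul(3905, Rational(-1, 33955)) = Rational(-781, 6791)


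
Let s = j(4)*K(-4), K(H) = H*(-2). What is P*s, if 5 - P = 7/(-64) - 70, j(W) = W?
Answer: 4807/2 ≈ 2403.5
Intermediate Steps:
K(H) = -2*H
P = 4807/64 (P = 5 - (7/(-64) - 70) = 5 - (7*(-1/64) - 70) = 5 - (-7/64 - 70) = 5 - 1*(-4487/64) = 5 + 4487/64 = 4807/64 ≈ 75.109)
s = 32 (s = 4*(-2*(-4)) = 4*8 = 32)
P*s = (4807/64)*32 = 4807/2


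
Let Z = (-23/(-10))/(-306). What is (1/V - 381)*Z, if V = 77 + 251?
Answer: 169073/59040 ≈ 2.8637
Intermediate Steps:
V = 328
Z = -23/3060 (Z = -1/10*(-23)*(-1/306) = (23/10)*(-1/306) = -23/3060 ≈ -0.0075163)
(1/V - 381)*Z = (1/328 - 381)*(-23/3060) = -124967/328*(-23/3060) = 169073/59040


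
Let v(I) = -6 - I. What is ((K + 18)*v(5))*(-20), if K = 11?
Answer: 6380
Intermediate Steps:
((K + 18)*v(5))*(-20) = ((11 + 18)*(-6 - 1*5))*(-20) = (29*(-6 - 5))*(-20) = (29*(-11))*(-20) = -319*(-20) = 6380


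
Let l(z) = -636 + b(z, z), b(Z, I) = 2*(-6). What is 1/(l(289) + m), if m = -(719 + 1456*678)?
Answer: -1/988535 ≈ -1.0116e-6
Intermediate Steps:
b(Z, I) = -12
l(z) = -648 (l(z) = -636 - 12 = -648)
m = -987887 (m = -(719 + 987168) = -1*987887 = -987887)
1/(l(289) + m) = 1/(-648 - 987887) = 1/(-988535) = -1/988535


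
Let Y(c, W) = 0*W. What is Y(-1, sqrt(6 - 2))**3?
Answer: 0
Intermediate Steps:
Y(c, W) = 0
Y(-1, sqrt(6 - 2))**3 = 0**3 = 0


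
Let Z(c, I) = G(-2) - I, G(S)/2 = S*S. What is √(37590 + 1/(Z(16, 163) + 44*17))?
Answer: √13218486503/593 ≈ 193.88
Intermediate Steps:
G(S) = 2*S² (G(S) = 2*(S*S) = 2*S²)
Z(c, I) = 8 - I (Z(c, I) = 2*(-2)² - I = 2*4 - I = 8 - I)
√(37590 + 1/(Z(16, 163) + 44*17)) = √(37590 + 1/((8 - 1*163) + 44*17)) = √(37590 + 1/((8 - 163) + 748)) = √(37590 + 1/(-155 + 748)) = √(37590 + 1/593) = √(22290871/593) = √13218486503/593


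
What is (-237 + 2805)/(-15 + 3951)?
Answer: 107/164 ≈ 0.65244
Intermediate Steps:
(-237 + 2805)/(-15 + 3951) = 2568/3936 = 2568*(1/3936) = 107/164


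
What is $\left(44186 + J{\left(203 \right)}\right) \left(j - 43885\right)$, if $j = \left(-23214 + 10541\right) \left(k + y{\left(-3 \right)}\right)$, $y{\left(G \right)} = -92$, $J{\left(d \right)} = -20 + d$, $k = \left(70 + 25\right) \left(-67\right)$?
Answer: $3628748658444$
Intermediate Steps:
$k = -6365$ ($k = 95 \left(-67\right) = -6365$)
$j = 81829561$ ($j = \left(-23214 + 10541\right) \left(-6365 - 92\right) = \left(-12673\right) \left(-6457\right) = 81829561$)
$\left(44186 + J{\left(203 \right)}\right) \left(j - 43885\right) = \left(44186 + \left(-20 + 203\right)\right) \left(81829561 - 43885\right) = \left(44186 + 183\right) 81785676 = 44369 \cdot 81785676 = 3628748658444$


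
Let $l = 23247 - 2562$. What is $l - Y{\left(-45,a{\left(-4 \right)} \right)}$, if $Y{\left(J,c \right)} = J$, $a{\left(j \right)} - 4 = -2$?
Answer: $20730$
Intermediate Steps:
$l = 20685$ ($l = 23247 - 2562 = 20685$)
$a{\left(j \right)} = 2$ ($a{\left(j \right)} = 4 - 2 = 2$)
$l - Y{\left(-45,a{\left(-4 \right)} \right)} = 20685 - -45 = 20685 + 45 = 20730$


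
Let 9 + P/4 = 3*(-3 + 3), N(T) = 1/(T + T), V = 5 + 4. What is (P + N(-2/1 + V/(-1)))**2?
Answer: 628849/484 ≈ 1299.3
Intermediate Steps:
V = 9
N(T) = 1/(2*T)
P = -36 (P = -36 + 4*(3*(-3 + 3)) = -36 + 4*(3*0) = -36 + 4*0 = -36 + 0 = -36)
(P + N(-2/1 + V/(-1)))**2 = (-36 + 1/(2*(-2/1 + 9/(-1))))**2 = (-36 + 1/(2*(-2*1 + 9*(-1))))**2 = (-36 + 1/(2*(-2 - 9)))**2 = (-36 + (1/2)/(-11))**2 = (-36 + (1/2)*(-1/11))**2 = (-36 - 1/22)**2 = (-793/22)**2 = 628849/484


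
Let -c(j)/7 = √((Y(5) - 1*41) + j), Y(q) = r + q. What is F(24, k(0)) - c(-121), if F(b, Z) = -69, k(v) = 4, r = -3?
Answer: -69 + 28*I*√10 ≈ -69.0 + 88.544*I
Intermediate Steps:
Y(q) = -3 + q
c(j) = -7*√(-39 + j) (c(j) = -7*√(((-3 + 5) - 1*41) + j) = -7*√((2 - 41) + j) = -7*√(-39 + j))
F(24, k(0)) - c(-121) = -69 - (-7)*√(-39 - 121) = -69 - (-7)*√(-160) = -69 - (-7)*4*I*√10 = -69 - (-28)*I*√10 = -69 + 28*I*√10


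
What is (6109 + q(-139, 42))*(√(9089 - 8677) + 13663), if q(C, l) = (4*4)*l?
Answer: 92648803 + 13562*√103 ≈ 9.2786e+7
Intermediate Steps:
q(C, l) = 16*l
(6109 + q(-139, 42))*(√(9089 - 8677) + 13663) = (6109 + 16*42)*(√(9089 - 8677) + 13663) = (6109 + 672)*(√412 + 13663) = 6781*(2*√103 + 13663) = 6781*(13663 + 2*√103) = 92648803 + 13562*√103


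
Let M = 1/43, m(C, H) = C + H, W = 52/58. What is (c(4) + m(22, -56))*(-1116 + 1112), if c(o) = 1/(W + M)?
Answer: 151004/1147 ≈ 131.65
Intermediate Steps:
W = 26/29 (W = 52*(1/58) = 26/29 ≈ 0.89655)
M = 1/43 ≈ 0.023256
c(o) = 1247/1147 (c(o) = 1/(26/29 + 1/43) = 1/(1147/1247) = 1247/1147)
(c(4) + m(22, -56))*(-1116 + 1112) = (1247/1147 + (22 - 56))*(-1116 + 1112) = (1247/1147 - 34)*(-4) = -37751/1147*(-4) = 151004/1147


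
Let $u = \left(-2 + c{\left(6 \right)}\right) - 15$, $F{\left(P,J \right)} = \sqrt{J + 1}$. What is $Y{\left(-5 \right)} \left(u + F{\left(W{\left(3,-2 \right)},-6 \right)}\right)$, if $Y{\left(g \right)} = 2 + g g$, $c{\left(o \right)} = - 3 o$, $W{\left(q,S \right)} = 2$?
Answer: $-945 + 27 i \sqrt{5} \approx -945.0 + 60.374 i$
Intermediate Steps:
$F{\left(P,J \right)} = \sqrt{1 + J}$
$Y{\left(g \right)} = 2 + g^{2}$
$u = -35$ ($u = \left(-2 - 18\right) - 15 = -20 - 15 = -35$)
$Y{\left(-5 \right)} \left(u + F{\left(W{\left(3,-2 \right)},-6 \right)}\right) = \left(2 + \left(-5\right)^{2}\right) \left(-35 + \sqrt{1 - 6}\right) = \left(2 + 25\right) \left(-35 + \sqrt{-5}\right) = 27 \left(-35 + i \sqrt{5}\right) = -945 + 27 i \sqrt{5}$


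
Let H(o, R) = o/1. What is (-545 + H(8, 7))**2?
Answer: 288369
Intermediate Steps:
H(o, R) = o (H(o, R) = o*1 = o)
(-545 + H(8, 7))**2 = (-545 + 8)**2 = (-537)**2 = 288369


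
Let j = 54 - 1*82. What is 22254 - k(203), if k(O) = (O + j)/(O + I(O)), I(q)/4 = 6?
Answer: 5051483/227 ≈ 22253.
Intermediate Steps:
I(q) = 24 (I(q) = 4*6 = 24)
j = -28 (j = 54 - 82 = -28)
k(O) = (-28 + O)/(24 + O) (k(O) = (O - 28)/(O + 24) = (-28 + O)/(24 + O))
22254 - k(203) = 22254 - (-28 + 203)/(24 + 203) = 22254 - 175/227 = 5051483/227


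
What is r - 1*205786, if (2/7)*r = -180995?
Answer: -1678537/2 ≈ -8.3927e+5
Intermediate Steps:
r = -1266965/2 (r = (7/2)*(-180995) = -1266965/2 ≈ -6.3348e+5)
r - 1*205786 = -1266965/2 - 1*205786 = -1266965/2 - 205786 = -1678537/2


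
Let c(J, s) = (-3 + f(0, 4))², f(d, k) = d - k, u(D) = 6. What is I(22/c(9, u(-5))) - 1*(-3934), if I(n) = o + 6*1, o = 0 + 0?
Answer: 3940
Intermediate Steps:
o = 0
c(J, s) = 49 (c(J, s) = (-3 + (0 - 1*4))² = (-3 + (0 - 4))² = (-3 - 4)² = (-7)² = 49)
I(n) = 6 (I(n) = 0 + 6*1 = 0 + 6 = 6)
I(22/c(9, u(-5))) - 1*(-3934) = 6 - 1*(-3934) = 6 + 3934 = 3940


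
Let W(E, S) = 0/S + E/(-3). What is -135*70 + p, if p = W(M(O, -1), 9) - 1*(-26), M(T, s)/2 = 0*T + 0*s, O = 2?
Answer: -9424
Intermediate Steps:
M(T, s) = 0 (M(T, s) = 2*(0*T + 0*s) = 2*(0 + 0) = 2*0 = 0)
W(E, S) = -E/3 (W(E, S) = 0 + E*(-⅓) = 0 - E/3 = -E/3)
p = 26 (p = -⅓*0 - 1*(-26) = 0 + 26 = 26)
-135*70 + p = -135*70 + 26 = -9450 + 26 = -9424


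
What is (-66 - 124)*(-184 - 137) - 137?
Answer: 60853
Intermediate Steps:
(-66 - 124)*(-184 - 137) - 137 = -190*(-321) - 137 = 60990 - 137 = 60853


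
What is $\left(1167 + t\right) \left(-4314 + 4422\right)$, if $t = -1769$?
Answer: $-65016$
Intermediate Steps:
$\left(1167 + t\right) \left(-4314 + 4422\right) = \left(1167 - 1769\right) \left(-4314 + 4422\right) = \left(-602\right) 108 = -65016$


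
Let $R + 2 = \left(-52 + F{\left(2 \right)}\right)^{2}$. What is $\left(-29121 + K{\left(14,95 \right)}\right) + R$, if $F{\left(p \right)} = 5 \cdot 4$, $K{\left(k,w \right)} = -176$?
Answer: $-28275$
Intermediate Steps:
$F{\left(p \right)} = 20$
$R = 1022$ ($R = -2 + \left(-52 + 20\right)^{2} = -2 + \left(-32\right)^{2} = -2 + 1024 = 1022$)
$\left(-29121 + K{\left(14,95 \right)}\right) + R = \left(-29121 - 176\right) + 1022 = -29297 + 1022 = -28275$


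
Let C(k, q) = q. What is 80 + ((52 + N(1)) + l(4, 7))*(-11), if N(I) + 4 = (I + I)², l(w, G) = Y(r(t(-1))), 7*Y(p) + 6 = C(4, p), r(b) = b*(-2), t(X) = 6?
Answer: -3246/7 ≈ -463.71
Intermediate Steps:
r(b) = -2*b
Y(p) = -6/7 + p/7
l(w, G) = -18/7 (l(w, G) = -6/7 + (-2*6)/7 = -6/7 + (⅐)*(-12) = -6/7 - 12/7 = -18/7)
N(I) = -4 + 4*I² (N(I) = -4 + (I + I)² = -4 + (2*I)² = -4 + 4*I²)
80 + ((52 + N(1)) + l(4, 7))*(-11) = 80 + ((52 + (-4 + 4*1²)) - 18/7)*(-11) = 80 + ((52 + (-4 + 4*1)) - 18/7)*(-11) = 80 + ((52 + (-4 + 4)) - 18/7)*(-11) = 80 + ((52 + 0) - 18/7)*(-11) = 80 + (52 - 18/7)*(-11) = 80 + (346/7)*(-11) = 80 - 3806/7 = -3246/7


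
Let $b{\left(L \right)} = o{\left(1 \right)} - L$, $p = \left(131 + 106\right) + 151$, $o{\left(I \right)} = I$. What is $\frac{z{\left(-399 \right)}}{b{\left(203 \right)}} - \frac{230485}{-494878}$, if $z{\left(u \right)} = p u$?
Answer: $\frac{38329805453}{49982678} \approx 766.86$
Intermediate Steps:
$p = 388$ ($p = 237 + 151 = 388$)
$b{\left(L \right)} = 1 - L$
$z{\left(u \right)} = 388 u$
$\frac{z{\left(-399 \right)}}{b{\left(203 \right)}} - \frac{230485}{-494878} = \frac{388 \left(-399\right)}{1 - 203} - \frac{230485}{-494878} = - \frac{154812}{1 - 203} - - \frac{230485}{494878} = - \frac{154812}{-202} + \frac{230485}{494878} = \left(-154812\right) \left(- \frac{1}{202}\right) + \frac{230485}{494878} = \frac{77406}{101} + \frac{230485}{494878} = \frac{38329805453}{49982678}$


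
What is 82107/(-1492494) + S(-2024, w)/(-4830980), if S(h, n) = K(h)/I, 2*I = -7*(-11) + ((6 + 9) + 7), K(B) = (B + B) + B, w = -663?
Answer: -99118548899/1802552166030 ≈ -0.054988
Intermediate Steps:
K(B) = 3*B (K(B) = 2*B + B = 3*B)
I = 99/2 (I = (-7*(-11) + ((6 + 9) + 7))/2 = (77 + (15 + 7))/2 = (77 + 22)/2 = (½)*99 = 99/2 ≈ 49.500)
S(h, n) = 2*h/33 (S(h, n) = (3*h)/(99/2) = (3*h)*(2/99) = 2*h/33)
82107/(-1492494) + S(-2024, w)/(-4830980) = 82107/(-1492494) + ((2/33)*(-2024))/(-4830980) = 82107*(-1/1492494) - 368/3*(-1/4830980) = -27369/497498 + 92/3623235 = -99118548899/1802552166030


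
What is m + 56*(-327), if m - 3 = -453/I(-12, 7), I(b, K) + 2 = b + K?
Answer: -127710/7 ≈ -18244.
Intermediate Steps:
I(b, K) = -2 + K + b (I(b, K) = -2 + (b + K) = -2 + (K + b) = -2 + K + b)
m = 474/7 (m = 3 - 453/(-2 + 7 - 12) = 3 - 453/(-7) = 3 - 453*(-⅐) = 3 + 453/7 = 474/7 ≈ 67.714)
m + 56*(-327) = 474/7 + 56*(-327) = 474/7 - 18312 = -127710/7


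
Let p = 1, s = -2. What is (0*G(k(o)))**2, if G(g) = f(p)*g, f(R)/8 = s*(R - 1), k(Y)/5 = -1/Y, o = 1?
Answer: 0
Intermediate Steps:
k(Y) = -5/Y (k(Y) = 5*(-1/Y) = -5/Y)
f(R) = 16 - 16*R (f(R) = 8*(-2*(R - 1)) = 8*(-2*(-1 + R)) = 8*(2 - 2*R) = 16 - 16*R)
G(g) = 0 (G(g) = (16 - 16*1)*g = (16 - 16)*g = 0*g = 0)
(0*G(k(o)))**2 = (0*0)**2 = 0**2 = 0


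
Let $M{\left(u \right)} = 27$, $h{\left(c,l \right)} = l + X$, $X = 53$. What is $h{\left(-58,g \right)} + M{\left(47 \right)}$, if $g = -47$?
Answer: $33$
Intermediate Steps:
$h{\left(c,l \right)} = 53 + l$ ($h{\left(c,l \right)} = l + 53 = 53 + l$)
$h{\left(-58,g \right)} + M{\left(47 \right)} = \left(53 - 47\right) + 27 = 6 + 27 = 33$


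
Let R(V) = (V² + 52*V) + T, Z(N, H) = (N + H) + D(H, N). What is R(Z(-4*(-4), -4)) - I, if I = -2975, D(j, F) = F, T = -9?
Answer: 5206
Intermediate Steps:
Z(N, H) = H + 2*N (Z(N, H) = (N + H) + N = (H + N) + N = H + 2*N)
R(V) = -9 + V² + 52*V (R(V) = (V² + 52*V) - 9 = -9 + V² + 52*V)
R(Z(-4*(-4), -4)) - I = (-9 + (-4 + 2*(-4*(-4)))² + 52*(-4 + 2*(-4*(-4)))) - 1*(-2975) = (-9 + (-4 + 2*16)² + 52*(-4 + 2*16)) + 2975 = (-9 + (-4 + 32)² + 52*(-4 + 32)) + 2975 = (-9 + 28² + 52*28) + 2975 = (-9 + 784 + 1456) + 2975 = 2231 + 2975 = 5206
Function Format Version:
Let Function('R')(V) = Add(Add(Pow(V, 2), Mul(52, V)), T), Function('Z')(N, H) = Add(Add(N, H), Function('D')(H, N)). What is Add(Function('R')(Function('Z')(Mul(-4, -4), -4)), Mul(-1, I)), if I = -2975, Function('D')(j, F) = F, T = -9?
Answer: 5206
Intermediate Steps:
Function('Z')(N, H) = Add(H, Mul(2, N)) (Function('Z')(N, H) = Add(Add(N, H), N) = Add(Add(H, N), N) = Add(H, Mul(2, N)))
Function('R')(V) = Add(-9, Pow(V, 2), Mul(52, V)) (Function('R')(V) = Add(Add(Pow(V, 2), Mul(52, V)), -9) = Add(-9, Pow(V, 2), Mul(52, V)))
Add(Function('R')(Function('Z')(Mul(-4, -4), -4)), Mul(-1, I)) = Add(Add(-9, Pow(Add(-4, Mul(2, Mul(-4, -4))), 2), Mul(52, Add(-4, Mul(2, Mul(-4, -4))))), Mul(-1, -2975)) = Add(Add(-9, Pow(Add(-4, Mul(2, 16)), 2), Mul(52, Add(-4, Mul(2, 16)))), 2975) = Add(Add(-9, Pow(Add(-4, 32), 2), Mul(52, Add(-4, 32))), 2975) = Add(Add(-9, Pow(28, 2), Mul(52, 28)), 2975) = Add(Add(-9, 784, 1456), 2975) = Add(2231, 2975) = 5206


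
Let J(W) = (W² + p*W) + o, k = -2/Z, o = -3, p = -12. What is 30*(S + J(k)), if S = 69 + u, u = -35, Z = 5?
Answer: 5394/5 ≈ 1078.8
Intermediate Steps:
k = -⅖ (k = -2/5 = -2*⅕ = -⅖ ≈ -0.40000)
J(W) = -3 + W² - 12*W (J(W) = (W² - 12*W) - 3 = -3 + W² - 12*W)
S = 34 (S = 69 - 35 = 34)
30*(S + J(k)) = 30*(34 + (-3 + (-⅖)² - 12*(-⅖))) = 30*(34 + (-3 + 4/25 + 24/5)) = 30*(34 + 49/25) = 30*(899/25) = 5394/5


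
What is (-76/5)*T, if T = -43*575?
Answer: 375820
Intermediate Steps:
T = -24725
(-76/5)*T = -76/5*(-24725) = 375820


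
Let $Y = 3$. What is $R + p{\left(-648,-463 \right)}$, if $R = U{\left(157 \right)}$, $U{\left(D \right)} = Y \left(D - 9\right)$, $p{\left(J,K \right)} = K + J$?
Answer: $-667$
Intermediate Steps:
$p{\left(J,K \right)} = J + K$
$U{\left(D \right)} = -27 + 3 D$ ($U{\left(D \right)} = 3 \left(D - 9\right) = 3 \left(-9 + D\right) = -27 + 3 D$)
$R = 444$ ($R = -27 + 3 \cdot 157 = -27 + 471 = 444$)
$R + p{\left(-648,-463 \right)} = 444 - 1111 = -667$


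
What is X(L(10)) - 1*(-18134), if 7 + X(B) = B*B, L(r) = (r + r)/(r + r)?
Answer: 18128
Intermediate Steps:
L(r) = 1 (L(r) = (2*r)/((2*r)) = (2*r)*(1/(2*r)) = 1)
X(B) = -7 + B² (X(B) = -7 + B*B = -7 + B²)
X(L(10)) - 1*(-18134) = (-7 + 1²) - 1*(-18134) = (-7 + 1) + 18134 = -6 + 18134 = 18128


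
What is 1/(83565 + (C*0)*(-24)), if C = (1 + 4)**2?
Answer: 1/83565 ≈ 1.1967e-5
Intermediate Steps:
C = 25 (C = 5**2 = 25)
1/(83565 + (C*0)*(-24)) = 1/(83565 + (25*0)*(-24)) = 1/(83565 + 0*(-24)) = 1/(83565 + 0) = 1/83565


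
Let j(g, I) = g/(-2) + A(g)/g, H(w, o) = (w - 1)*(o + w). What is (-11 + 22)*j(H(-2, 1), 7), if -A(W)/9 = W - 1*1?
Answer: -165/2 ≈ -82.500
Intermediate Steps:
H(w, o) = (-1 + w)*(o + w)
A(W) = 9 - 9*W (A(W) = -9*(W - 1*1) = -9*(W - 1) = -9*(-1 + W) = 9 - 9*W)
j(g, I) = -g/2 + (9 - 9*g)/g (j(g, I) = g/(-2) + (9 - 9*g)/g = g*(-1/2) + (9 - 9*g)/g = -g/2 + (9 - 9*g)/g)
(-11 + 22)*j(H(-2, 1), 7) = (-11 + 22)*(-9 + 9/((-2)**2 - 1*1 - 1*(-2) + 1*(-2)) - ((-2)**2 - 1*1 - 1*(-2) + 1*(-2))/2) = 11*(-9 + 9/(4 - 1 + 2 - 2) - (4 - 1 + 2 - 2)/2) = 11*(-9 + 9/3 - 1/2*3) = 11*(-9 + 9*(1/3) - 3/2) = 11*(-9 + 3 - 3/2) = 11*(-15/2) = -165/2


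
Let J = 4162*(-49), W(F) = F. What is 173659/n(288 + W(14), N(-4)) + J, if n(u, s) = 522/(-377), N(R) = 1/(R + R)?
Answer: -5928451/18 ≈ -3.2936e+5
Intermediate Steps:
N(R) = 1/(2*R)
n(u, s) = -18/13 (n(u, s) = 522*(-1/377) = -18/13)
J = -203938
173659/n(288 + W(14), N(-4)) + J = 173659/(-18/13) - 203938 = 173659*(-13/18) - 203938 = -2257567/18 - 203938 = -5928451/18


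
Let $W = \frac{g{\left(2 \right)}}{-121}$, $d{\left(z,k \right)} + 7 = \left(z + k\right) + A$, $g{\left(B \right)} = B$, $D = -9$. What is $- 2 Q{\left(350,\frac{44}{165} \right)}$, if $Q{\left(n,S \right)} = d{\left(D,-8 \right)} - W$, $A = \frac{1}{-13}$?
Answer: $\frac{75694}{1573} \approx 48.121$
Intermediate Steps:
$A = - \frac{1}{13} \approx -0.076923$
$d{\left(z,k \right)} = - \frac{92}{13} + k + z$ ($d{\left(z,k \right)} = -7 - \left(\frac{1}{13} - k - z\right) = -7 + \left(- \frac{1}{13} + k + z\right) = - \frac{92}{13} + k + z$)
$W = - \frac{2}{121}$ ($W = \frac{2}{-121} = 2 \left(- \frac{1}{121}\right) = - \frac{2}{121} \approx -0.016529$)
$Q{\left(n,S \right)} = - \frac{37847}{1573}$ ($Q{\left(n,S \right)} = \left(- \frac{92}{13} - 8 - 9\right) - - \frac{2}{121} = - \frac{313}{13} + \frac{2}{121} = - \frac{37847}{1573}$)
$- 2 Q{\left(350,\frac{44}{165} \right)} = \left(-2\right) \left(- \frac{37847}{1573}\right) = \frac{75694}{1573}$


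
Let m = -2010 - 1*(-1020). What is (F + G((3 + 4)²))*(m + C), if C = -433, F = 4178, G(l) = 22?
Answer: -5976600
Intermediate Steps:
m = -990 (m = -2010 + 1020 = -990)
(F + G((3 + 4)²))*(m + C) = (4178 + 22)*(-990 - 433) = 4200*(-1423) = -5976600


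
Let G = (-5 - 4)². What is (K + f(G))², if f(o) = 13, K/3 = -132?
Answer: 146689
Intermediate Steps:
K = -396 (K = 3*(-132) = -396)
G = 81 (G = (-9)² = 81)
(K + f(G))² = (-396 + 13)² = (-383)² = 146689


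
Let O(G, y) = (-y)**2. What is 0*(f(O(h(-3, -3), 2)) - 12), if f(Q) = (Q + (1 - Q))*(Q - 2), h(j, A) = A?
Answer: 0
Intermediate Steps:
O(G, y) = y**2
f(Q) = -2 + Q (f(Q) = 1*(-2 + Q) = -2 + Q)
0*(f(O(h(-3, -3), 2)) - 12) = 0*((-2 + 2**2) - 12) = 0*((-2 + 4) - 12) = 0*(2 - 12) = 0*(-10) = 0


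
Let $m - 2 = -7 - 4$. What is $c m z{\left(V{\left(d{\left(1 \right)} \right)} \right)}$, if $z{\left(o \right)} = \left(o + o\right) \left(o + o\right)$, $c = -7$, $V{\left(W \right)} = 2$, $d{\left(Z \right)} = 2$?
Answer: $1008$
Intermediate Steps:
$m = -9$ ($m = 2 - 11 = -9$)
$z{\left(o \right)} = 4 o^{2}$ ($z{\left(o \right)} = 2 o 2 o = 4 o^{2}$)
$c m z{\left(V{\left(d{\left(1 \right)} \right)} \right)} = \left(-7\right) \left(-9\right) 4 \cdot 2^{2} = 63 \cdot 4 \cdot 4 = 63 \cdot 16 = 1008$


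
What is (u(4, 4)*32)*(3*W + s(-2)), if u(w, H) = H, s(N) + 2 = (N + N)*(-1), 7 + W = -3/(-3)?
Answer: -2048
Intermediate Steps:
W = -6 (W = -7 - 3/(-3) = -7 - 3*(-⅓) = -7 + 1 = -6)
s(N) = -2 - 2*N (s(N) = -2 + (N + N)*(-1) = -2 + (2*N)*(-1) = -2 - 2*N)
(u(4, 4)*32)*(3*W + s(-2)) = (4*32)*(3*(-6) + (-2 - 2*(-2))) = 128*(-18 + (-2 + 4)) = 128*(-18 + 2) = 128*(-16) = -2048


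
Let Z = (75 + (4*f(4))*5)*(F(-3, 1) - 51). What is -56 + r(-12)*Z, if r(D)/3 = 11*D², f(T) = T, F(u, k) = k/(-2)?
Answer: -37932896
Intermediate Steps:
F(u, k) = -k/2 (F(u, k) = k*(-½) = -k/2)
r(D) = 33*D² (r(D) = 3*(11*D²) = 33*D²)
Z = -15965/2 (Z = (75 + (4*4)*5)*(-½*1 - 51) = (75 + 16*5)*(-½ - 51) = (75 + 80)*(-103/2) = 155*(-103/2) = -15965/2 ≈ -7982.5)
-56 + r(-12)*Z = -56 + (33*(-12)²)*(-15965/2) = -56 + (33*144)*(-15965/2) = -56 + 4752*(-15965/2) = -56 - 37932840 = -37932896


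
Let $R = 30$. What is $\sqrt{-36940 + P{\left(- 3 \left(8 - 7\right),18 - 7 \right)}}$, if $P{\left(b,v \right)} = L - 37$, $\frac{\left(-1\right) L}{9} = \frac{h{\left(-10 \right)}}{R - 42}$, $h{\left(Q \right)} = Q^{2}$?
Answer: $i \sqrt{36902} \approx 192.1 i$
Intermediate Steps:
$L = 75$ ($L = - 9 \frac{\left(-10\right)^{2}}{30 - 42} = - 9 \frac{100}{-12} = - 9 \cdot 100 \left(- \frac{1}{12}\right) = \left(-9\right) \left(- \frac{25}{3}\right) = 75$)
$P{\left(b,v \right)} = 38$ ($P{\left(b,v \right)} = 75 - 37 = 38$)
$\sqrt{-36940 + P{\left(- 3 \left(8 - 7\right),18 - 7 \right)}} = \sqrt{-36940 + 38} = \sqrt{-36902} = i \sqrt{36902}$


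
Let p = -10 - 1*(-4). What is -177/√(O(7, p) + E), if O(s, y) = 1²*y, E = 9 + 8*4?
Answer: -177*√35/35 ≈ -29.918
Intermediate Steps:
p = -6 (p = -10 + 4 = -6)
E = 41 (E = 9 + 32 = 41)
O(s, y) = y (O(s, y) = 1*y = y)
-177/√(O(7, p) + E) = -177/√(-6 + 41) = -177*√35/35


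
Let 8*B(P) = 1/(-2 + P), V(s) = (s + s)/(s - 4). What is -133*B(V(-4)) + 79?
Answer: 765/8 ≈ 95.625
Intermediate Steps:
V(s) = 2*s/(-4 + s) (V(s) = (2*s)/(-4 + s) = 2*s/(-4 + s))
B(P) = 1/(8*(-2 + P))
-133*B(V(-4)) + 79 = -133/(8*(-2 + 2*(-4)/(-4 - 4))) + 79 = -133/(8*(-2 + 2*(-4)/(-8))) + 79 = -133/(8*(-2 + 2*(-4)*(-1/8))) + 79 = -133/(8*(-2 + 1)) + 79 = -133/(8*(-1)) + 79 = -133*(-1)/8 + 79 = -133*(-1/8) + 79 = 133/8 + 79 = 765/8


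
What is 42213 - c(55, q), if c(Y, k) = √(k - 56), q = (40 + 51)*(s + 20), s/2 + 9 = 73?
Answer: 42213 - 2*√3353 ≈ 42097.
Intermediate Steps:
s = 128 (s = -18 + 2*73 = -18 + 146 = 128)
q = 13468 (q = (40 + 51)*(128 + 20) = 91*148 = 13468)
c(Y, k) = √(-56 + k)
42213 - c(55, q) = 42213 - √(-56 + 13468) = 42213 - √13412 = 42213 - 2*√3353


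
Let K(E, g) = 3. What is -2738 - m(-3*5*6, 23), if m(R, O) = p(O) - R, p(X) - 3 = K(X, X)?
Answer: -2834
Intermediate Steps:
p(X) = 6 (p(X) = 3 + 3 = 6)
m(R, O) = 6 - R
-2738 - m(-3*5*6, 23) = -2738 - (6 - (-3*5)*6) = -2738 - (6 - (-15)*6) = -2738 - (6 - 1*(-90)) = -2738 - (6 + 90) = -2738 - 1*96 = -2738 - 96 = -2834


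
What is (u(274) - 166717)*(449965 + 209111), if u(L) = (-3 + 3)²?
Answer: -109879173492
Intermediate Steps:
u(L) = 0 (u(L) = 0² = 0)
(u(274) - 166717)*(449965 + 209111) = (0 - 166717)*(449965 + 209111) = -166717*659076 = -109879173492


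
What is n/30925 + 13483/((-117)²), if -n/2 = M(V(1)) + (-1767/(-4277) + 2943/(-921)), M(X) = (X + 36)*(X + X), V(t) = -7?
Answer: 43244779557137/42757834821975 ≈ 1.0114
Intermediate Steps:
M(X) = 2*X*(36 + X) (M(X) = (36 + X)*(2*X) = 2*X*(36 + X))
n = 1073494204/1313039 (n = -2*(2*(-7)*(36 - 7) + (-1767/(-4277) + 2943/(-921))) = -2*(2*(-7)*29 + (-1767*(-1/4277) + 2943*(-1/921))) = -2*(-406 + (1767/4277 - 981/307)) = -2*(-406 - 3653268/1313039) = -2*(-536747102/1313039) = 1073494204/1313039 ≈ 817.56)
n/30925 + 13483/((-117)²) = (1073494204/1313039)/30925 + 13483/((-117)²) = (1073494204/1313039)*(1/30925) + 13483/13689 = 1073494204/40605731075 + 13483*(1/13689) = 1073494204/40605731075 + 13483/13689 = 43244779557137/42757834821975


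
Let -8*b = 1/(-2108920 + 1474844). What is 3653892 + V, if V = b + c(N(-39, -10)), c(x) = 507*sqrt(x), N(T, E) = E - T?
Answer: 18534761790337/5072608 + 507*sqrt(29) ≈ 3.6566e+6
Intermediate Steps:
b = 1/5072608 (b = -1/(8*(-2108920 + 1474844)) = -1/8/(-634076) = -1/8*(-1/634076) = 1/5072608 ≈ 1.9714e-7)
V = 1/5072608 + 507*sqrt(29) (V = 1/5072608 + 507*sqrt(-10 - 1*(-39)) = 1/5072608 + 507*sqrt(-10 + 39) = 1/5072608 + 507*sqrt(29) ≈ 2730.3)
3653892 + V = 3653892 + (1/5072608 + 507*sqrt(29)) = 18534761790337/5072608 + 507*sqrt(29)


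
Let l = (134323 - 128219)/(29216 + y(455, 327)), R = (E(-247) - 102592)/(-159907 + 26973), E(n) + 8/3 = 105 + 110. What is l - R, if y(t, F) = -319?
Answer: -6441108275/11524181394 ≈ -0.55892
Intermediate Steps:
E(n) = 637/3 (E(n) = -8/3 + (105 + 110) = -8/3 + 215 = 637/3)
R = 307139/398802 (R = (637/3 - 102592)/(-159907 + 26973) = -307139/3/(-132934) = -307139/3*(-1/132934) = 307139/398802 ≈ 0.77015)
l = 6104/28897 (l = (134323 - 128219)/(29216 - 319) = 6104/28897 ≈ 0.21123)
l - R = 6104/28897 - 1*307139/398802 = 6104/28897 - 307139/398802 = -6441108275/11524181394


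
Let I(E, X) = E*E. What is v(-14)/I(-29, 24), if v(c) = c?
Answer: -14/841 ≈ -0.016647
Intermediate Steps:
I(E, X) = E**2
v(-14)/I(-29, 24) = -14/((-29)**2) = -14/841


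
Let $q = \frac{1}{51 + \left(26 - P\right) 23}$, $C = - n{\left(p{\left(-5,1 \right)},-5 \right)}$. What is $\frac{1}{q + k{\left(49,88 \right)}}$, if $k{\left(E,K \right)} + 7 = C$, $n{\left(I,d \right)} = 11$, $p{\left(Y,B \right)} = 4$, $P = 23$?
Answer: $- \frac{120}{2159} \approx -0.055581$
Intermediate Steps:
$C = -11$ ($C = \left(-1\right) 11 = -11$)
$k{\left(E,K \right)} = -18$ ($k{\left(E,K \right)} = -7 - 11 = -18$)
$q = \frac{1}{120}$ ($q = \frac{1}{51 + \left(26 - 23\right) 23} = \frac{1}{51 + 3 \cdot 23} = \frac{1}{51 + 69} = \frac{1}{120} \approx 0.0083333$)
$\frac{1}{q + k{\left(49,88 \right)}} = \frac{1}{\frac{1}{120} - 18} = \frac{1}{- \frac{2159}{120}} = - \frac{120}{2159}$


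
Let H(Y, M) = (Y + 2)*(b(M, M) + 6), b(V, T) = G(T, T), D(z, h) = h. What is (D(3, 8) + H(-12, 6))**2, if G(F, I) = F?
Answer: 12544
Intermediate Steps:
b(V, T) = T
H(Y, M) = (2 + Y)*(6 + M) (H(Y, M) = (Y + 2)*(M + 6) = (2 + Y)*(6 + M))
(D(3, 8) + H(-12, 6))**2 = (8 + (12 + 2*6 + 6*(-12) + 6*(-12)))**2 = (8 + (12 + 12 - 72 - 72))**2 = (8 - 120)**2 = (-112)**2 = 12544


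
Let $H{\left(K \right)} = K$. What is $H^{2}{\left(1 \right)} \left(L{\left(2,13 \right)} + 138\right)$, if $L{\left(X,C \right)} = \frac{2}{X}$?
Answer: $139$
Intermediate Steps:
$H^{2}{\left(1 \right)} \left(L{\left(2,13 \right)} + 138\right) = 1^{2} \left(\frac{2}{2} + 138\right) = 1 \left(2 \cdot \frac{1}{2} + 138\right) = 1 \left(1 + 138\right) = 1 \cdot 139 = 139$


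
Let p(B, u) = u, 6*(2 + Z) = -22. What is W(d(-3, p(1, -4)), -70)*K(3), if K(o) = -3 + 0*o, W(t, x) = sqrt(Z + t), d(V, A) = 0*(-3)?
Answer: -I*sqrt(51) ≈ -7.1414*I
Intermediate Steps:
Z = -17/3 (Z = -2 + (1/6)*(-22) = -2 - 11/3 = -17/3 ≈ -5.6667)
d(V, A) = 0
W(t, x) = sqrt(-17/3 + t)
K(o) = -3 (K(o) = -3 + 0 = -3)
W(d(-3, p(1, -4)), -70)*K(3) = (sqrt(-51 + 9*0)/3)*(-3) = (sqrt(-51 + 0)/3)*(-3) = (sqrt(-51)/3)*(-3) = ((I*sqrt(51))/3)*(-3) = (I*sqrt(51)/3)*(-3) = -I*sqrt(51)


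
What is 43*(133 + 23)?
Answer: 6708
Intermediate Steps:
43*(133 + 23) = 43*156 = 6708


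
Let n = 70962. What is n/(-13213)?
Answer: -70962/13213 ≈ -5.3706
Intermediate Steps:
n/(-13213) = 70962/(-13213) = 70962*(-1/13213) = -70962/13213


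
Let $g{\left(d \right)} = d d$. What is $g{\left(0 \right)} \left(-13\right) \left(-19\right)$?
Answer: $0$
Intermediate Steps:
$g{\left(d \right)} = d^{2}$
$g{\left(0 \right)} \left(-13\right) \left(-19\right) = 0^{2} \left(-13\right) \left(-19\right) = 0 \left(-13\right) \left(-19\right) = 0 \left(-19\right) = 0$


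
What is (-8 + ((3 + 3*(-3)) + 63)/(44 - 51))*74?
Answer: -8362/7 ≈ -1194.6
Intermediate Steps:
(-8 + ((3 + 3*(-3)) + 63)/(44 - 51))*74 = (-8 + ((3 - 9) + 63)/(-7))*74 = (-8 + (-6 + 63)*(-⅐))*74 = (-8 + 57*(-⅐))*74 = (-8 - 57/7)*74 = -113/7*74 = -8362/7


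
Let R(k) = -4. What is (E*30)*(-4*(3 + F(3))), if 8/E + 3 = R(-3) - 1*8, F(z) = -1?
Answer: 128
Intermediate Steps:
E = -8/15 (E = 8/(-3 + (-4 - 1*8)) = 8/(-3 + (-4 - 8)) = 8/(-3 - 12) = 8/(-15) = 8*(-1/15) = -8/15 ≈ -0.53333)
(E*30)*(-4*(3 + F(3))) = (-8/15*30)*(-4*(3 - 1)) = -(-64)*2 = -16*(-8) = 128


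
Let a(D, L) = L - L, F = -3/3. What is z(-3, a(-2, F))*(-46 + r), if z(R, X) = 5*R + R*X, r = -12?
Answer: 870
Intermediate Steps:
F = -1 (F = -3*1/3 = -1)
a(D, L) = 0
z(-3, a(-2, F))*(-46 + r) = (-3*(5 + 0))*(-46 - 12) = -3*5*(-58) = -15*(-58) = 870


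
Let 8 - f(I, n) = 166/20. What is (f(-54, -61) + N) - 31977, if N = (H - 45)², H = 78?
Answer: -308883/10 ≈ -30888.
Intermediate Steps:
f(I, n) = -3/10 (f(I, n) = 8 - 166/20 = 8 - 1*83/10 = 8 - 83/10 = -3/10)
N = 1089 (N = (78 - 45)² = 33² = 1089)
(f(-54, -61) + N) - 31977 = (-3/10 + 1089) - 31977 = 10887/10 - 31977 = -308883/10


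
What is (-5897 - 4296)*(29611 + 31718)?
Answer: -625126497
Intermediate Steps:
(-5897 - 4296)*(29611 + 31718) = -10193*61329 = -625126497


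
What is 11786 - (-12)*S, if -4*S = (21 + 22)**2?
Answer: 6239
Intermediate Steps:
S = -1849/4 (S = -(21 + 22)**2/4 = -1/4*43**2 = -1/4*1849 = -1849/4 ≈ -462.25)
11786 - (-12)*S = 11786 - (-12)*(-1849)/4 = 11786 - 1*5547 = 11786 - 5547 = 6239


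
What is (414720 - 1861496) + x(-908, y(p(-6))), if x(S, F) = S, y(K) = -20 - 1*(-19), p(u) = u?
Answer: -1447684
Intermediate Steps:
y(K) = -1 (y(K) = -20 + 19 = -1)
(414720 - 1861496) + x(-908, y(p(-6))) = (414720 - 1861496) - 908 = -1446776 - 908 = -1447684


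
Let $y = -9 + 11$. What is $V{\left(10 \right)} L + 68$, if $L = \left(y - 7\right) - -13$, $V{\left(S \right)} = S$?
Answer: $148$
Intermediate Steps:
$y = 2$
$L = 8$ ($L = \left(2 - 7\right) - -13 = -5 + 13 = 8$)
$V{\left(10 \right)} L + 68 = 10 \cdot 8 + 68 = 80 + 68 = 148$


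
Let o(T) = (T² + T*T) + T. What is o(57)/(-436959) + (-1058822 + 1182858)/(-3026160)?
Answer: -2056531259/36730773540 ≈ -0.055989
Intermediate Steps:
o(T) = T + 2*T² (o(T) = (T² + T²) + T = 2*T² + T = T + 2*T²)
o(57)/(-436959) + (-1058822 + 1182858)/(-3026160) = (57*(1 + 2*57))/(-436959) + (-1058822 + 1182858)/(-3026160) = (57*(1 + 114))*(-1/436959) + 124036*(-1/3026160) = (57*115)*(-1/436959) - 31009/756540 = 6555*(-1/436959) - 31009/756540 = -2185/145653 - 31009/756540 = -2056531259/36730773540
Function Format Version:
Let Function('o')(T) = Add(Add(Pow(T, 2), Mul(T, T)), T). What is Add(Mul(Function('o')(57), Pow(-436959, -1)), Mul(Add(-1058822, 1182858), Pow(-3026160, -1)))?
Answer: Rational(-2056531259, 36730773540) ≈ -0.055989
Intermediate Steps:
Function('o')(T) = Add(T, Mul(2, Pow(T, 2))) (Function('o')(T) = Add(Add(Pow(T, 2), Pow(T, 2)), T) = Add(Mul(2, Pow(T, 2)), T) = Add(T, Mul(2, Pow(T, 2))))
Add(Mul(Function('o')(57), Pow(-436959, -1)), Mul(Add(-1058822, 1182858), Pow(-3026160, -1))) = Add(Mul(Mul(57, Add(1, Mul(2, 57))), Pow(-436959, -1)), Mul(Add(-1058822, 1182858), Pow(-3026160, -1))) = Add(Mul(Mul(57, Add(1, 114)), Rational(-1, 436959)), Mul(124036, Rational(-1, 3026160))) = Add(Mul(Mul(57, 115), Rational(-1, 436959)), Rational(-31009, 756540)) = Add(Mul(6555, Rational(-1, 436959)), Rational(-31009, 756540)) = Add(Rational(-2185, 145653), Rational(-31009, 756540)) = Rational(-2056531259, 36730773540)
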